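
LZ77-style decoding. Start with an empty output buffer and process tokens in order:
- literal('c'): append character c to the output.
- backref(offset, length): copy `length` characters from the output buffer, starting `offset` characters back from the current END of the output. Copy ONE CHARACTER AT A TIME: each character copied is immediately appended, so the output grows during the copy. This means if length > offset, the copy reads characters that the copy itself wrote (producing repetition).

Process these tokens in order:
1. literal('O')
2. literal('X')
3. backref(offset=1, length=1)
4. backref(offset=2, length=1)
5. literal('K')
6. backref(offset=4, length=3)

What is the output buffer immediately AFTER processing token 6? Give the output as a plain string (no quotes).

Answer: OXXXKXXX

Derivation:
Token 1: literal('O'). Output: "O"
Token 2: literal('X'). Output: "OX"
Token 3: backref(off=1, len=1). Copied 'X' from pos 1. Output: "OXX"
Token 4: backref(off=2, len=1). Copied 'X' from pos 1. Output: "OXXX"
Token 5: literal('K'). Output: "OXXXK"
Token 6: backref(off=4, len=3). Copied 'XXX' from pos 1. Output: "OXXXKXXX"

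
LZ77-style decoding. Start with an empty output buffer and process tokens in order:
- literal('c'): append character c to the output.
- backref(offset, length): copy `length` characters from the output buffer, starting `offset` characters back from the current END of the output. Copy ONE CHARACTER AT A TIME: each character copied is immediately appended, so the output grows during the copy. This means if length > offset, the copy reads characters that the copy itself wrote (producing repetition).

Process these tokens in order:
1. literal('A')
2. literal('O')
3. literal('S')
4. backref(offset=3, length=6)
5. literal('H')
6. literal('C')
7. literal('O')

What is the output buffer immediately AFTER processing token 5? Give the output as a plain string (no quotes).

Token 1: literal('A'). Output: "A"
Token 2: literal('O'). Output: "AO"
Token 3: literal('S'). Output: "AOS"
Token 4: backref(off=3, len=6) (overlapping!). Copied 'AOSAOS' from pos 0. Output: "AOSAOSAOS"
Token 5: literal('H'). Output: "AOSAOSAOSH"

Answer: AOSAOSAOSH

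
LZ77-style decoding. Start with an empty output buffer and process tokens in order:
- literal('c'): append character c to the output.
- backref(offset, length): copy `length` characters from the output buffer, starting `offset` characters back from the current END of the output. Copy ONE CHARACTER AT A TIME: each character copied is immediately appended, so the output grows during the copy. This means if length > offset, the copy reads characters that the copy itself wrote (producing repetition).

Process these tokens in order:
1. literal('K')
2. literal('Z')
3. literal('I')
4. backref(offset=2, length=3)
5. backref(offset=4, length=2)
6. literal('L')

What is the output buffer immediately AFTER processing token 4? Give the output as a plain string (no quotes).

Token 1: literal('K'). Output: "K"
Token 2: literal('Z'). Output: "KZ"
Token 3: literal('I'). Output: "KZI"
Token 4: backref(off=2, len=3) (overlapping!). Copied 'ZIZ' from pos 1. Output: "KZIZIZ"

Answer: KZIZIZ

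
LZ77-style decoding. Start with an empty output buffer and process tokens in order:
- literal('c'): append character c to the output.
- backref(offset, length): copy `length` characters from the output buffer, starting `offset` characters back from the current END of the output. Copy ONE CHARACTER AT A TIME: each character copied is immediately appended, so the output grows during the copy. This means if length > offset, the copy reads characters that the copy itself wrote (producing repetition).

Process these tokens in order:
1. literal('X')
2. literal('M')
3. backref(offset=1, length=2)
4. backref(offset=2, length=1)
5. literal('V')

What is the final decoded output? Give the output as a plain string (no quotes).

Token 1: literal('X'). Output: "X"
Token 2: literal('M'). Output: "XM"
Token 3: backref(off=1, len=2) (overlapping!). Copied 'MM' from pos 1. Output: "XMMM"
Token 4: backref(off=2, len=1). Copied 'M' from pos 2. Output: "XMMMM"
Token 5: literal('V'). Output: "XMMMMV"

Answer: XMMMMV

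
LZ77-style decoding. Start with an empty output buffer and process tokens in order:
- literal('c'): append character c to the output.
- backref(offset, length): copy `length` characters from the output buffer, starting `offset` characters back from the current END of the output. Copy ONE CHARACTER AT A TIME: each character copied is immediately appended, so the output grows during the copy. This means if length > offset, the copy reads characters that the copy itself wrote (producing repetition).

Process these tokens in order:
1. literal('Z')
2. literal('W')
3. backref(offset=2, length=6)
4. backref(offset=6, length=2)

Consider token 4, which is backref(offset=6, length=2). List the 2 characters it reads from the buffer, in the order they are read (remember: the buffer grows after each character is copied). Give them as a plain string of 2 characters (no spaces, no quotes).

Answer: ZW

Derivation:
Token 1: literal('Z'). Output: "Z"
Token 2: literal('W'). Output: "ZW"
Token 3: backref(off=2, len=6) (overlapping!). Copied 'ZWZWZW' from pos 0. Output: "ZWZWZWZW"
Token 4: backref(off=6, len=2). Buffer before: "ZWZWZWZW" (len 8)
  byte 1: read out[2]='Z', append. Buffer now: "ZWZWZWZWZ"
  byte 2: read out[3]='W', append. Buffer now: "ZWZWZWZWZW"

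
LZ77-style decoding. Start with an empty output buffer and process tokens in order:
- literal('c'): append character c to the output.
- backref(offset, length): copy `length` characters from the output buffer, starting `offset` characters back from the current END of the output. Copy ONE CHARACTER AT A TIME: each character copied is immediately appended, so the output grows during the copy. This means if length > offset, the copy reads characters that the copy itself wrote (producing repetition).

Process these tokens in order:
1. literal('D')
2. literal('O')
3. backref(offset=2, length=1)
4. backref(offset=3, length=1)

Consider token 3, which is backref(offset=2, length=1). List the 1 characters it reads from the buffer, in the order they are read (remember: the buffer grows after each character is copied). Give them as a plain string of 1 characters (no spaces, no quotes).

Token 1: literal('D'). Output: "D"
Token 2: literal('O'). Output: "DO"
Token 3: backref(off=2, len=1). Buffer before: "DO" (len 2)
  byte 1: read out[0]='D', append. Buffer now: "DOD"

Answer: D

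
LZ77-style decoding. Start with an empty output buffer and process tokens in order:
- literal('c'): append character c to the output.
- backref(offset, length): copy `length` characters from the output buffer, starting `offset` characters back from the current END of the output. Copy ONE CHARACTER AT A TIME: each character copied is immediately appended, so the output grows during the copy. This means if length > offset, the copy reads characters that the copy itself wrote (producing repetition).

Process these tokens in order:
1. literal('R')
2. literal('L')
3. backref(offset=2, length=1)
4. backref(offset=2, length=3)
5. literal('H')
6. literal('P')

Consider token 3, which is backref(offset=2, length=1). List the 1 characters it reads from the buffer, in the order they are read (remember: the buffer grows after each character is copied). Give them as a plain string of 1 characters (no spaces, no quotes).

Answer: R

Derivation:
Token 1: literal('R'). Output: "R"
Token 2: literal('L'). Output: "RL"
Token 3: backref(off=2, len=1). Buffer before: "RL" (len 2)
  byte 1: read out[0]='R', append. Buffer now: "RLR"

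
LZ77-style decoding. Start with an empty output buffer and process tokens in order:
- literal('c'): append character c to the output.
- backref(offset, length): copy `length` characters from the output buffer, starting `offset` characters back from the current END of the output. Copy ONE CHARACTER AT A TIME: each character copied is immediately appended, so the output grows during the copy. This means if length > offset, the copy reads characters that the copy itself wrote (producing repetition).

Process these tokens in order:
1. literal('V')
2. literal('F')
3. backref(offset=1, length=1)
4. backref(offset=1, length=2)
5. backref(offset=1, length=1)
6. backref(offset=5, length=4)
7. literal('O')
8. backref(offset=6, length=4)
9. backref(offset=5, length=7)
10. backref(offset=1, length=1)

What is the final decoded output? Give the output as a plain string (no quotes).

Token 1: literal('V'). Output: "V"
Token 2: literal('F'). Output: "VF"
Token 3: backref(off=1, len=1). Copied 'F' from pos 1. Output: "VFF"
Token 4: backref(off=1, len=2) (overlapping!). Copied 'FF' from pos 2. Output: "VFFFF"
Token 5: backref(off=1, len=1). Copied 'F' from pos 4. Output: "VFFFFF"
Token 6: backref(off=5, len=4). Copied 'FFFF' from pos 1. Output: "VFFFFFFFFF"
Token 7: literal('O'). Output: "VFFFFFFFFFO"
Token 8: backref(off=6, len=4). Copied 'FFFF' from pos 5. Output: "VFFFFFFFFFOFFFF"
Token 9: backref(off=5, len=7) (overlapping!). Copied 'OFFFFOF' from pos 10. Output: "VFFFFFFFFFOFFFFOFFFFOF"
Token 10: backref(off=1, len=1). Copied 'F' from pos 21. Output: "VFFFFFFFFFOFFFFOFFFFOFF"

Answer: VFFFFFFFFFOFFFFOFFFFOFF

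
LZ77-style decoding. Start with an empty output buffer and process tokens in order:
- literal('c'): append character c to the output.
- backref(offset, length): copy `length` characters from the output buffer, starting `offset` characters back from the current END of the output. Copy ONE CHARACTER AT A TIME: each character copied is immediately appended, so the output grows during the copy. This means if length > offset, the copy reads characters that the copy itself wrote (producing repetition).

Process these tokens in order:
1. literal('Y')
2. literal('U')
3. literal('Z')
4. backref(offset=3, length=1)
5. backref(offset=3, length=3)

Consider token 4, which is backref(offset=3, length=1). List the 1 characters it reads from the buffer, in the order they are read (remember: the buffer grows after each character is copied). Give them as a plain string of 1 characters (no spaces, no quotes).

Token 1: literal('Y'). Output: "Y"
Token 2: literal('U'). Output: "YU"
Token 3: literal('Z'). Output: "YUZ"
Token 4: backref(off=3, len=1). Buffer before: "YUZ" (len 3)
  byte 1: read out[0]='Y', append. Buffer now: "YUZY"

Answer: Y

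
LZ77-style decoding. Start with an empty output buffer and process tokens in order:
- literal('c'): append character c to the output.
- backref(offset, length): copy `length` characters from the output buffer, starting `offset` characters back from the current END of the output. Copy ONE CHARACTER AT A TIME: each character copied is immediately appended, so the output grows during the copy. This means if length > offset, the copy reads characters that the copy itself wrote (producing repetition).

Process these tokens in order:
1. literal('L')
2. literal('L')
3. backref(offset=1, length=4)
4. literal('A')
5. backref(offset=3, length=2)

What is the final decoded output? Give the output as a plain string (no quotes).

Token 1: literal('L'). Output: "L"
Token 2: literal('L'). Output: "LL"
Token 3: backref(off=1, len=4) (overlapping!). Copied 'LLLL' from pos 1. Output: "LLLLLL"
Token 4: literal('A'). Output: "LLLLLLA"
Token 5: backref(off=3, len=2). Copied 'LL' from pos 4. Output: "LLLLLLALL"

Answer: LLLLLLALL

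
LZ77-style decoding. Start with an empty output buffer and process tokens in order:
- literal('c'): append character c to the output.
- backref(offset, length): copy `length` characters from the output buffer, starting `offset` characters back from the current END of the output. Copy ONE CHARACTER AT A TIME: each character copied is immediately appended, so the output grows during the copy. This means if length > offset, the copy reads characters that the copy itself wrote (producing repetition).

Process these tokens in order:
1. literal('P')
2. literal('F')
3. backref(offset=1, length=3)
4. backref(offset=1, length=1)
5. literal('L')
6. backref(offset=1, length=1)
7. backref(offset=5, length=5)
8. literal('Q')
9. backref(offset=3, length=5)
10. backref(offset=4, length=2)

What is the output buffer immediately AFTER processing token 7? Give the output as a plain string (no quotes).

Token 1: literal('P'). Output: "P"
Token 2: literal('F'). Output: "PF"
Token 3: backref(off=1, len=3) (overlapping!). Copied 'FFF' from pos 1. Output: "PFFFF"
Token 4: backref(off=1, len=1). Copied 'F' from pos 4. Output: "PFFFFF"
Token 5: literal('L'). Output: "PFFFFFL"
Token 6: backref(off=1, len=1). Copied 'L' from pos 6. Output: "PFFFFFLL"
Token 7: backref(off=5, len=5). Copied 'FFFLL' from pos 3. Output: "PFFFFFLLFFFLL"

Answer: PFFFFFLLFFFLL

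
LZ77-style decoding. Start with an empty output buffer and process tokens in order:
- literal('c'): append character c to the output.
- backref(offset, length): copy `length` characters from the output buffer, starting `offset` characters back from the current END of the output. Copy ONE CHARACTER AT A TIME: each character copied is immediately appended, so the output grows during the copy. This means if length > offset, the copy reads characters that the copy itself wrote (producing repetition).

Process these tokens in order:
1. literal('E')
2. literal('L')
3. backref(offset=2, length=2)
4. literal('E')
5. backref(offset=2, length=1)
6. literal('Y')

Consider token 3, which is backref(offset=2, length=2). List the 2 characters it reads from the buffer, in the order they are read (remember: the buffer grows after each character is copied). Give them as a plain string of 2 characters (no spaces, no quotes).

Answer: EL

Derivation:
Token 1: literal('E'). Output: "E"
Token 2: literal('L'). Output: "EL"
Token 3: backref(off=2, len=2). Buffer before: "EL" (len 2)
  byte 1: read out[0]='E', append. Buffer now: "ELE"
  byte 2: read out[1]='L', append. Buffer now: "ELEL"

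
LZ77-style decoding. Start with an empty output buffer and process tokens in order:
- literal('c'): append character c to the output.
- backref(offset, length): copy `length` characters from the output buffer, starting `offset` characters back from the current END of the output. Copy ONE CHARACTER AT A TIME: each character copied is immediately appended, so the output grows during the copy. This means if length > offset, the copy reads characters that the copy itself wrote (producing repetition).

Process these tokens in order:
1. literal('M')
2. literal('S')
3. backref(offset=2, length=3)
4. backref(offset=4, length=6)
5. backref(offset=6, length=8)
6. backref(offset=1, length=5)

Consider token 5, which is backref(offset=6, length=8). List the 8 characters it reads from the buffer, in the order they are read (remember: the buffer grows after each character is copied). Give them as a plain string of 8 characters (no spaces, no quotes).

Answer: SMSMSMSM

Derivation:
Token 1: literal('M'). Output: "M"
Token 2: literal('S'). Output: "MS"
Token 3: backref(off=2, len=3) (overlapping!). Copied 'MSM' from pos 0. Output: "MSMSM"
Token 4: backref(off=4, len=6) (overlapping!). Copied 'SMSMSM' from pos 1. Output: "MSMSMSMSMSM"
Token 5: backref(off=6, len=8). Buffer before: "MSMSMSMSMSM" (len 11)
  byte 1: read out[5]='S', append. Buffer now: "MSMSMSMSMSMS"
  byte 2: read out[6]='M', append. Buffer now: "MSMSMSMSMSMSM"
  byte 3: read out[7]='S', append. Buffer now: "MSMSMSMSMSMSMS"
  byte 4: read out[8]='M', append. Buffer now: "MSMSMSMSMSMSMSM"
  byte 5: read out[9]='S', append. Buffer now: "MSMSMSMSMSMSMSMS"
  byte 6: read out[10]='M', append. Buffer now: "MSMSMSMSMSMSMSMSM"
  byte 7: read out[11]='S', append. Buffer now: "MSMSMSMSMSMSMSMSMS"
  byte 8: read out[12]='M', append. Buffer now: "MSMSMSMSMSMSMSMSMSM"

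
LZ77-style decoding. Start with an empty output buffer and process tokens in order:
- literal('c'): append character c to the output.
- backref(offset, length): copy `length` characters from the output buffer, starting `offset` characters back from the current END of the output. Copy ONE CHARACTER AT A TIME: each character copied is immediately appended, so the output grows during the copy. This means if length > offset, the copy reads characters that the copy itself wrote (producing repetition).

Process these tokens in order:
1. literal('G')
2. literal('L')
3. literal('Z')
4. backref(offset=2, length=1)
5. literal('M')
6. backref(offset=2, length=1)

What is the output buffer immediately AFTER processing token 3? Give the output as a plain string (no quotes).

Token 1: literal('G'). Output: "G"
Token 2: literal('L'). Output: "GL"
Token 3: literal('Z'). Output: "GLZ"

Answer: GLZ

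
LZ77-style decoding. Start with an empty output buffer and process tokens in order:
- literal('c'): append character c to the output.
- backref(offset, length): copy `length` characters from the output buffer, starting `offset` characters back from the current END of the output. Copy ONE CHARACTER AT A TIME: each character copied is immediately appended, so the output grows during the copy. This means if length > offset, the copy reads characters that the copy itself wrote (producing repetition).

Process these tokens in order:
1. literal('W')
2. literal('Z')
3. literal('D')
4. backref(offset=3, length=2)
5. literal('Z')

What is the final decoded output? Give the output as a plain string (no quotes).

Answer: WZDWZZ

Derivation:
Token 1: literal('W'). Output: "W"
Token 2: literal('Z'). Output: "WZ"
Token 3: literal('D'). Output: "WZD"
Token 4: backref(off=3, len=2). Copied 'WZ' from pos 0. Output: "WZDWZ"
Token 5: literal('Z'). Output: "WZDWZZ"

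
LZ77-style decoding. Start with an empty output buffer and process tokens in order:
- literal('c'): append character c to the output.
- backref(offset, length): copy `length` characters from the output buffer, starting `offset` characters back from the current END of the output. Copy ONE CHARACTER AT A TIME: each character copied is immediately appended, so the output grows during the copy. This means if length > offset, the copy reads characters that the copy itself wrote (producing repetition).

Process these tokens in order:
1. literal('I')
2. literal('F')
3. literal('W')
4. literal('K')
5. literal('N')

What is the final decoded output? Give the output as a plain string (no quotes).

Answer: IFWKN

Derivation:
Token 1: literal('I'). Output: "I"
Token 2: literal('F'). Output: "IF"
Token 3: literal('W'). Output: "IFW"
Token 4: literal('K'). Output: "IFWK"
Token 5: literal('N'). Output: "IFWKN"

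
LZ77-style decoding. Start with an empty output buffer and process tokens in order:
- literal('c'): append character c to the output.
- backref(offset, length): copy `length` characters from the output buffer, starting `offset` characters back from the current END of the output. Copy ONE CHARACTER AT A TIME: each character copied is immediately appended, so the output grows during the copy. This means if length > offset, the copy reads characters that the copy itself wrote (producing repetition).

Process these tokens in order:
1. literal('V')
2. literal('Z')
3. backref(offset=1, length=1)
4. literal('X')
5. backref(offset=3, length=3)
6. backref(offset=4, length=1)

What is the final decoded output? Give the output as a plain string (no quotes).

Token 1: literal('V'). Output: "V"
Token 2: literal('Z'). Output: "VZ"
Token 3: backref(off=1, len=1). Copied 'Z' from pos 1. Output: "VZZ"
Token 4: literal('X'). Output: "VZZX"
Token 5: backref(off=3, len=3). Copied 'ZZX' from pos 1. Output: "VZZXZZX"
Token 6: backref(off=4, len=1). Copied 'X' from pos 3. Output: "VZZXZZXX"

Answer: VZZXZZXX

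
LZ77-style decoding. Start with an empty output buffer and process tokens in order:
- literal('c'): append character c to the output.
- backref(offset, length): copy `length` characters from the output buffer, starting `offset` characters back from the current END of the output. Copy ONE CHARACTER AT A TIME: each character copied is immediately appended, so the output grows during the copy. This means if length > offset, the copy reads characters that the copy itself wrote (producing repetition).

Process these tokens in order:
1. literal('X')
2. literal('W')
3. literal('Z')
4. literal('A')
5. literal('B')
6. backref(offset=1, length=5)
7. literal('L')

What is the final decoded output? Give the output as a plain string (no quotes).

Token 1: literal('X'). Output: "X"
Token 2: literal('W'). Output: "XW"
Token 3: literal('Z'). Output: "XWZ"
Token 4: literal('A'). Output: "XWZA"
Token 5: literal('B'). Output: "XWZAB"
Token 6: backref(off=1, len=5) (overlapping!). Copied 'BBBBB' from pos 4. Output: "XWZABBBBBB"
Token 7: literal('L'). Output: "XWZABBBBBBL"

Answer: XWZABBBBBBL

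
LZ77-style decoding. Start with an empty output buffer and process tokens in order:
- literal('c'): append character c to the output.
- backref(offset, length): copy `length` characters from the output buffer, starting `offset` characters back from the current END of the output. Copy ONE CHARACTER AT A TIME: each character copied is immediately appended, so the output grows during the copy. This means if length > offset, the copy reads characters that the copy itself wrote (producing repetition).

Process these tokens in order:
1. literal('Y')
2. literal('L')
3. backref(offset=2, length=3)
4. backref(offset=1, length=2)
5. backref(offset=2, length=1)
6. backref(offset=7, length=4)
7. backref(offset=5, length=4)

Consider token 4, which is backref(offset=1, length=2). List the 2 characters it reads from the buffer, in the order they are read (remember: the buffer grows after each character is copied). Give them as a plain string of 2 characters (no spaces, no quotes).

Answer: YY

Derivation:
Token 1: literal('Y'). Output: "Y"
Token 2: literal('L'). Output: "YL"
Token 3: backref(off=2, len=3) (overlapping!). Copied 'YLY' from pos 0. Output: "YLYLY"
Token 4: backref(off=1, len=2). Buffer before: "YLYLY" (len 5)
  byte 1: read out[4]='Y', append. Buffer now: "YLYLYY"
  byte 2: read out[5]='Y', append. Buffer now: "YLYLYYY"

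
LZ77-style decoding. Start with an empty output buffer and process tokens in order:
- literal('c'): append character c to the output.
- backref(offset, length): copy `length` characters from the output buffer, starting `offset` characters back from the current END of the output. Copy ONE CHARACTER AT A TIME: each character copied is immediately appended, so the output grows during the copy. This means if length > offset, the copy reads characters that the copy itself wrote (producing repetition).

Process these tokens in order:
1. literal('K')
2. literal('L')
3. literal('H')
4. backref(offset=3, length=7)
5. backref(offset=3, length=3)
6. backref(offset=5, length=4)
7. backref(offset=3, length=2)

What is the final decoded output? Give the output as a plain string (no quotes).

Token 1: literal('K'). Output: "K"
Token 2: literal('L'). Output: "KL"
Token 3: literal('H'). Output: "KLH"
Token 4: backref(off=3, len=7) (overlapping!). Copied 'KLHKLHK' from pos 0. Output: "KLHKLHKLHK"
Token 5: backref(off=3, len=3). Copied 'LHK' from pos 7. Output: "KLHKLHKLHKLHK"
Token 6: backref(off=5, len=4). Copied 'HKLH' from pos 8. Output: "KLHKLHKLHKLHKHKLH"
Token 7: backref(off=3, len=2). Copied 'KL' from pos 14. Output: "KLHKLHKLHKLHKHKLHKL"

Answer: KLHKLHKLHKLHKHKLHKL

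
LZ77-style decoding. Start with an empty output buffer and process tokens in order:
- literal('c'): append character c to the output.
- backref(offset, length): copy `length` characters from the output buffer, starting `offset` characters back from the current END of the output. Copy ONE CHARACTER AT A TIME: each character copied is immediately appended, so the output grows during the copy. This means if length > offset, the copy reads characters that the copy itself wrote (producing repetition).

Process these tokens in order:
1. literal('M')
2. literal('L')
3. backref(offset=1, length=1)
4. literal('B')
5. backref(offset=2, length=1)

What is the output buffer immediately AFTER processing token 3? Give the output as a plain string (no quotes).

Answer: MLL

Derivation:
Token 1: literal('M'). Output: "M"
Token 2: literal('L'). Output: "ML"
Token 3: backref(off=1, len=1). Copied 'L' from pos 1. Output: "MLL"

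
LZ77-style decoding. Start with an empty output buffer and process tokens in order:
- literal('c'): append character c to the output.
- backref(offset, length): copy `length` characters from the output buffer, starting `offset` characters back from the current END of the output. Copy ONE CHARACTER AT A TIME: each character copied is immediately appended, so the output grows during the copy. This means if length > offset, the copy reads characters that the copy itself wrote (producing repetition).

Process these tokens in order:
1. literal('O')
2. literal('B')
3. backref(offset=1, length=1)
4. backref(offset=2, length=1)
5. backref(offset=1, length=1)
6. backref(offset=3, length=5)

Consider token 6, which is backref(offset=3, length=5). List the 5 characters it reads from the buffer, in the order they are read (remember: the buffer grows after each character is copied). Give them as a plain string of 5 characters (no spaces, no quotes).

Token 1: literal('O'). Output: "O"
Token 2: literal('B'). Output: "OB"
Token 3: backref(off=1, len=1). Copied 'B' from pos 1. Output: "OBB"
Token 4: backref(off=2, len=1). Copied 'B' from pos 1. Output: "OBBB"
Token 5: backref(off=1, len=1). Copied 'B' from pos 3. Output: "OBBBB"
Token 6: backref(off=3, len=5). Buffer before: "OBBBB" (len 5)
  byte 1: read out[2]='B', append. Buffer now: "OBBBBB"
  byte 2: read out[3]='B', append. Buffer now: "OBBBBBB"
  byte 3: read out[4]='B', append. Buffer now: "OBBBBBBB"
  byte 4: read out[5]='B', append. Buffer now: "OBBBBBBBB"
  byte 5: read out[6]='B', append. Buffer now: "OBBBBBBBBB"

Answer: BBBBB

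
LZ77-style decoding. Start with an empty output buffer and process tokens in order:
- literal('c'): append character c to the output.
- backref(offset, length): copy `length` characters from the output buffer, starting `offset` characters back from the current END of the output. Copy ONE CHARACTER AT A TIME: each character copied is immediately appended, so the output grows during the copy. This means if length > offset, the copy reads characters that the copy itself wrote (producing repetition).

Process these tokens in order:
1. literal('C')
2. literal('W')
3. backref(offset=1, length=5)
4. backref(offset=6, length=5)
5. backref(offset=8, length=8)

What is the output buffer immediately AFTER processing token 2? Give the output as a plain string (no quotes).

Answer: CW

Derivation:
Token 1: literal('C'). Output: "C"
Token 2: literal('W'). Output: "CW"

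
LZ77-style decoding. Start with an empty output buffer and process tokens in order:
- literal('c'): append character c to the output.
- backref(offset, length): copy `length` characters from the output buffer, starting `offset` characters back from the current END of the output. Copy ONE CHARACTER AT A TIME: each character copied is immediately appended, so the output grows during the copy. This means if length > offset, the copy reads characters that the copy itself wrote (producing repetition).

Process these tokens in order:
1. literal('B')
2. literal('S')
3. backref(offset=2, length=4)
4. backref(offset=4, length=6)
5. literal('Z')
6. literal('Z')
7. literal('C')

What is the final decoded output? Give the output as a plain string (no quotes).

Token 1: literal('B'). Output: "B"
Token 2: literal('S'). Output: "BS"
Token 3: backref(off=2, len=4) (overlapping!). Copied 'BSBS' from pos 0. Output: "BSBSBS"
Token 4: backref(off=4, len=6) (overlapping!). Copied 'BSBSBS' from pos 2. Output: "BSBSBSBSBSBS"
Token 5: literal('Z'). Output: "BSBSBSBSBSBSZ"
Token 6: literal('Z'). Output: "BSBSBSBSBSBSZZ"
Token 7: literal('C'). Output: "BSBSBSBSBSBSZZC"

Answer: BSBSBSBSBSBSZZC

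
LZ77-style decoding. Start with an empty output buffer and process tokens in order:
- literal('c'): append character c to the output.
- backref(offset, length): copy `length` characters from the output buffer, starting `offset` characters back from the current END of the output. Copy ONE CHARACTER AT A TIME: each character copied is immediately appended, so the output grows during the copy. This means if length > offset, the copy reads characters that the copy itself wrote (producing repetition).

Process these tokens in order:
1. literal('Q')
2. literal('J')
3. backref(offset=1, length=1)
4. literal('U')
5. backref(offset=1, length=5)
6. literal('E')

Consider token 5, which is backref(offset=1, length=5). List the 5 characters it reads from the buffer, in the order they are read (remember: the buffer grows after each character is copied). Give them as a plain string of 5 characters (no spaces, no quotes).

Answer: UUUUU

Derivation:
Token 1: literal('Q'). Output: "Q"
Token 2: literal('J'). Output: "QJ"
Token 3: backref(off=1, len=1). Copied 'J' from pos 1. Output: "QJJ"
Token 4: literal('U'). Output: "QJJU"
Token 5: backref(off=1, len=5). Buffer before: "QJJU" (len 4)
  byte 1: read out[3]='U', append. Buffer now: "QJJUU"
  byte 2: read out[4]='U', append. Buffer now: "QJJUUU"
  byte 3: read out[5]='U', append. Buffer now: "QJJUUUU"
  byte 4: read out[6]='U', append. Buffer now: "QJJUUUUU"
  byte 5: read out[7]='U', append. Buffer now: "QJJUUUUUU"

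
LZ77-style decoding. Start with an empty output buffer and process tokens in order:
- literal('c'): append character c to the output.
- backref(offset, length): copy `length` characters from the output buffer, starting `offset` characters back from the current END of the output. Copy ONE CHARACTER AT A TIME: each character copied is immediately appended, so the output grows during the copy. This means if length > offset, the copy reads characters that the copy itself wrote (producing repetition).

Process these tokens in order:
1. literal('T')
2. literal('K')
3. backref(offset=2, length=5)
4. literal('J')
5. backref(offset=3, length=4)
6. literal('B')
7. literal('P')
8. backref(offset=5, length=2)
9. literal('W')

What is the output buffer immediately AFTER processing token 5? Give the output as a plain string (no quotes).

Token 1: literal('T'). Output: "T"
Token 2: literal('K'). Output: "TK"
Token 3: backref(off=2, len=5) (overlapping!). Copied 'TKTKT' from pos 0. Output: "TKTKTKT"
Token 4: literal('J'). Output: "TKTKTKTJ"
Token 5: backref(off=3, len=4) (overlapping!). Copied 'KTJK' from pos 5. Output: "TKTKTKTJKTJK"

Answer: TKTKTKTJKTJK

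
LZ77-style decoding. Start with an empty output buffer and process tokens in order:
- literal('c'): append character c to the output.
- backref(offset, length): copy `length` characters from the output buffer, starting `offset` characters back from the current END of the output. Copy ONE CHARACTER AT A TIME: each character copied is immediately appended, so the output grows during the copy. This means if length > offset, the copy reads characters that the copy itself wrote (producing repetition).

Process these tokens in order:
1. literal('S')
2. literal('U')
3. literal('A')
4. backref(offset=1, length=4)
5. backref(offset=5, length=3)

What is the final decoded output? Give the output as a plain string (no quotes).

Token 1: literal('S'). Output: "S"
Token 2: literal('U'). Output: "SU"
Token 3: literal('A'). Output: "SUA"
Token 4: backref(off=1, len=4) (overlapping!). Copied 'AAAA' from pos 2. Output: "SUAAAAA"
Token 5: backref(off=5, len=3). Copied 'AAA' from pos 2. Output: "SUAAAAAAAA"

Answer: SUAAAAAAAA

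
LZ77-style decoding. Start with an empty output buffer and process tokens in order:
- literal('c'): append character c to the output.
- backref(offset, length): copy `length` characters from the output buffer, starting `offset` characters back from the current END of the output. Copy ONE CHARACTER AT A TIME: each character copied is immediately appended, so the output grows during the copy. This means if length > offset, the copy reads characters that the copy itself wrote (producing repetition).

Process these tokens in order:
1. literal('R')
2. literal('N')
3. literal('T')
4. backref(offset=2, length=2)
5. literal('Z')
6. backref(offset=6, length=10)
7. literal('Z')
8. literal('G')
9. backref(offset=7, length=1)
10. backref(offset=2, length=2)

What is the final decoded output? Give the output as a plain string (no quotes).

Answer: RNTNTZRNTNTZRNTNZGZGZ

Derivation:
Token 1: literal('R'). Output: "R"
Token 2: literal('N'). Output: "RN"
Token 3: literal('T'). Output: "RNT"
Token 4: backref(off=2, len=2). Copied 'NT' from pos 1. Output: "RNTNT"
Token 5: literal('Z'). Output: "RNTNTZ"
Token 6: backref(off=6, len=10) (overlapping!). Copied 'RNTNTZRNTN' from pos 0. Output: "RNTNTZRNTNTZRNTN"
Token 7: literal('Z'). Output: "RNTNTZRNTNTZRNTNZ"
Token 8: literal('G'). Output: "RNTNTZRNTNTZRNTNZG"
Token 9: backref(off=7, len=1). Copied 'Z' from pos 11. Output: "RNTNTZRNTNTZRNTNZGZ"
Token 10: backref(off=2, len=2). Copied 'GZ' from pos 17. Output: "RNTNTZRNTNTZRNTNZGZGZ"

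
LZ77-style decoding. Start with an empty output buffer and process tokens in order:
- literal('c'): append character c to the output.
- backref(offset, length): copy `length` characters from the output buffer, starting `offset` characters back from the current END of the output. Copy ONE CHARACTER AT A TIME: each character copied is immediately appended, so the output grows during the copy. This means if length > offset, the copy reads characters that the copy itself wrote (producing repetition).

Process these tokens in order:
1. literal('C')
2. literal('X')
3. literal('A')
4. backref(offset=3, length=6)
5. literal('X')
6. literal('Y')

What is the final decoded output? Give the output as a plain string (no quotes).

Token 1: literal('C'). Output: "C"
Token 2: literal('X'). Output: "CX"
Token 3: literal('A'). Output: "CXA"
Token 4: backref(off=3, len=6) (overlapping!). Copied 'CXACXA' from pos 0. Output: "CXACXACXA"
Token 5: literal('X'). Output: "CXACXACXAX"
Token 6: literal('Y'). Output: "CXACXACXAXY"

Answer: CXACXACXAXY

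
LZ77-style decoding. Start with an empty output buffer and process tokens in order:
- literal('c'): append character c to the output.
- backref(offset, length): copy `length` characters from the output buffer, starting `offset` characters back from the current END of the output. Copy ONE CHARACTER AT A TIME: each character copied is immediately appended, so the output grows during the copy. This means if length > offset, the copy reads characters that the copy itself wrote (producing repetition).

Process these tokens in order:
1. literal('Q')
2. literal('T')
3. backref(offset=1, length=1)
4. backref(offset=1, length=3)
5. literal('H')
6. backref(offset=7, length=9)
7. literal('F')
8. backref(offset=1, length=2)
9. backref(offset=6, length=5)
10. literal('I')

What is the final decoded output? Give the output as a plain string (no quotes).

Token 1: literal('Q'). Output: "Q"
Token 2: literal('T'). Output: "QT"
Token 3: backref(off=1, len=1). Copied 'T' from pos 1. Output: "QTT"
Token 4: backref(off=1, len=3) (overlapping!). Copied 'TTT' from pos 2. Output: "QTTTTT"
Token 5: literal('H'). Output: "QTTTTTH"
Token 6: backref(off=7, len=9) (overlapping!). Copied 'QTTTTTHQT' from pos 0. Output: "QTTTTTHQTTTTTHQT"
Token 7: literal('F'). Output: "QTTTTTHQTTTTTHQTF"
Token 8: backref(off=1, len=2) (overlapping!). Copied 'FF' from pos 16. Output: "QTTTTTHQTTTTTHQTFFF"
Token 9: backref(off=6, len=5). Copied 'HQTFF' from pos 13. Output: "QTTTTTHQTTTTTHQTFFFHQTFF"
Token 10: literal('I'). Output: "QTTTTTHQTTTTTHQTFFFHQTFFI"

Answer: QTTTTTHQTTTTTHQTFFFHQTFFI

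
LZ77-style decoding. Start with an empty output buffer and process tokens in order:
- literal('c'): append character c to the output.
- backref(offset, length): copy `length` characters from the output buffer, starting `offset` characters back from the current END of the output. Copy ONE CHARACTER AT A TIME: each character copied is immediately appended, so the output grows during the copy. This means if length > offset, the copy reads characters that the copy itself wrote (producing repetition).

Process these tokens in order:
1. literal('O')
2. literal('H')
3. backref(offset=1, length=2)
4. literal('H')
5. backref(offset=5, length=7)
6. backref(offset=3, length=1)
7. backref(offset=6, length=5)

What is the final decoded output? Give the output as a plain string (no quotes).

Token 1: literal('O'). Output: "O"
Token 2: literal('H'). Output: "OH"
Token 3: backref(off=1, len=2) (overlapping!). Copied 'HH' from pos 1. Output: "OHHH"
Token 4: literal('H'). Output: "OHHHH"
Token 5: backref(off=5, len=7) (overlapping!). Copied 'OHHHHOH' from pos 0. Output: "OHHHHOHHHHOH"
Token 6: backref(off=3, len=1). Copied 'H' from pos 9. Output: "OHHHHOHHHHOHH"
Token 7: backref(off=6, len=5). Copied 'HHHOH' from pos 7. Output: "OHHHHOHHHHOHHHHHOH"

Answer: OHHHHOHHHHOHHHHHOH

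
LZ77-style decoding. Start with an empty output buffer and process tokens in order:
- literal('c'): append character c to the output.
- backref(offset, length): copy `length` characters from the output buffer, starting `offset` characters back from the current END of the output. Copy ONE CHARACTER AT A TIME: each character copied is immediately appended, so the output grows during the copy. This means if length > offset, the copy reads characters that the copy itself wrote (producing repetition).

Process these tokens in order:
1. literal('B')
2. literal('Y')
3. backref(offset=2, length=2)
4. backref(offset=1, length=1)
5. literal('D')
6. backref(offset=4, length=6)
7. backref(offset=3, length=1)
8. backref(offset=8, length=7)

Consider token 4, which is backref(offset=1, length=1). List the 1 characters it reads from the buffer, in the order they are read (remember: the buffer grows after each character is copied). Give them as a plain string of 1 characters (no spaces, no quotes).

Answer: Y

Derivation:
Token 1: literal('B'). Output: "B"
Token 2: literal('Y'). Output: "BY"
Token 3: backref(off=2, len=2). Copied 'BY' from pos 0. Output: "BYBY"
Token 4: backref(off=1, len=1). Buffer before: "BYBY" (len 4)
  byte 1: read out[3]='Y', append. Buffer now: "BYBYY"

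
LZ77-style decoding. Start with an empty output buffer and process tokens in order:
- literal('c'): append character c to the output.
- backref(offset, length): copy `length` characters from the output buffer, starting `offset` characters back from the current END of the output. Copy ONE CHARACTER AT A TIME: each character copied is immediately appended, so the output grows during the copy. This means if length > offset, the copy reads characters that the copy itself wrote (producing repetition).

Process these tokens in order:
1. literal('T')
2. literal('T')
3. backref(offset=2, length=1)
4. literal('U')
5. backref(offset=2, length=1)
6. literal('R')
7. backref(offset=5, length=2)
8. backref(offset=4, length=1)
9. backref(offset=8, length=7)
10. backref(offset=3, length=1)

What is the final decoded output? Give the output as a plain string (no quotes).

Token 1: literal('T'). Output: "T"
Token 2: literal('T'). Output: "TT"
Token 3: backref(off=2, len=1). Copied 'T' from pos 0. Output: "TTT"
Token 4: literal('U'). Output: "TTTU"
Token 5: backref(off=2, len=1). Copied 'T' from pos 2. Output: "TTTUT"
Token 6: literal('R'). Output: "TTTUTR"
Token 7: backref(off=5, len=2). Copied 'TT' from pos 1. Output: "TTTUTRTT"
Token 8: backref(off=4, len=1). Copied 'T' from pos 4. Output: "TTTUTRTTT"
Token 9: backref(off=8, len=7). Copied 'TTUTRTT' from pos 1. Output: "TTTUTRTTTTTUTRTT"
Token 10: backref(off=3, len=1). Copied 'R' from pos 13. Output: "TTTUTRTTTTTUTRTTR"

Answer: TTTUTRTTTTTUTRTTR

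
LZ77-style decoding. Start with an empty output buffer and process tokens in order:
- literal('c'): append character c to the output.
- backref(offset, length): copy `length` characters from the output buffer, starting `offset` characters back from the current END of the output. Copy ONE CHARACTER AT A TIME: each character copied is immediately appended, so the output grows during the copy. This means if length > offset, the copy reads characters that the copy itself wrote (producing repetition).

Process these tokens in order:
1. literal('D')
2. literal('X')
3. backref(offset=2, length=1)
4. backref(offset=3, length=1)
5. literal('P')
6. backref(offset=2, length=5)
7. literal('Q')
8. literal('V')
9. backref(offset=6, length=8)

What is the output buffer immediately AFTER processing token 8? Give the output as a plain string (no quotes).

Answer: DXDDPDPDPDQV

Derivation:
Token 1: literal('D'). Output: "D"
Token 2: literal('X'). Output: "DX"
Token 3: backref(off=2, len=1). Copied 'D' from pos 0. Output: "DXD"
Token 4: backref(off=3, len=1). Copied 'D' from pos 0. Output: "DXDD"
Token 5: literal('P'). Output: "DXDDP"
Token 6: backref(off=2, len=5) (overlapping!). Copied 'DPDPD' from pos 3. Output: "DXDDPDPDPD"
Token 7: literal('Q'). Output: "DXDDPDPDPDQ"
Token 8: literal('V'). Output: "DXDDPDPDPDQV"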